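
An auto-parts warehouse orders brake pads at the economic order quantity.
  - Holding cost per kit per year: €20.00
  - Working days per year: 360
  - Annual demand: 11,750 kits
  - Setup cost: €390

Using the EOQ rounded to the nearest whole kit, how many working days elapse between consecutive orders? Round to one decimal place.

2DS/H = 2·11,750·390/20 = 458,250.00
EOQ = √458,250.00 ≈ 676.94 → Q = 677 kits
T = Q/D × 360 days = 677/11,750 × 360 = 20.742 days

20.7 days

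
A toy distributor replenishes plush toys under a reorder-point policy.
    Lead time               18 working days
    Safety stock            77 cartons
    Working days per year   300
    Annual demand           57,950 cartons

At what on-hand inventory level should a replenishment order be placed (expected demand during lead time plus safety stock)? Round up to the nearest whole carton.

Daily demand d = 57,950 / 300 = 193.167 cartons/day
Demand during lead time = 193.167 × 18 = 3,477.00
Reorder point = 3,477.00 + 77 = 3,554.00 → round up

3,554 cartons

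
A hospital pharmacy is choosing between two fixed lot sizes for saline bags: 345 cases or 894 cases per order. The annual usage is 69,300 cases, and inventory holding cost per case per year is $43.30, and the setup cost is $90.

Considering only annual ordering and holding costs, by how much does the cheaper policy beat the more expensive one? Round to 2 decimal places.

Annual cost at Q: ordering D·S/Q plus holding Q·H/2.
TC(345) = (69,300/345)×90 + (345/2)×43.3 = $25,547.51
TC(894) = (69,300/894)×90 + (894/2)×43.3 = $26,331.61
Cheaper: Q = 345.  Difference = $784.10

$784.10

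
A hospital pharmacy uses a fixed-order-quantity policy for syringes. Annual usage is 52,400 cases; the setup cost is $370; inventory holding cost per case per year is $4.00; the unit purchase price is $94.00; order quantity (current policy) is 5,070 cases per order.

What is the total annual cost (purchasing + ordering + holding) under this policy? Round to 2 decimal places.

Ordering: D/Q × S = 52,400/5,070 × $370 = $3,824.06
Holding:  Q/2 × H = 5,070/2 × $4 = $10,140.00
Purchase cost = D·C = 52,400 × 94 = $4,925,600.00
Total = $3,824.06 + $10,140.00 + $4,925,600.00 = $4,939,564.06

$4,939,564.06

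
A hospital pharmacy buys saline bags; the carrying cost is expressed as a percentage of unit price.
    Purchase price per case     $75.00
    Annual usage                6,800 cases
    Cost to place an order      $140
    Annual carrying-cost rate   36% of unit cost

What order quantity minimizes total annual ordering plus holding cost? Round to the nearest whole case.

266 cases

Holding cost per case per year: H = 36% × $75 = $27.0000
2DS/H = 2·6,800·140/27 = 70,518.52
EOQ = √70,518.52 ≈ 265.55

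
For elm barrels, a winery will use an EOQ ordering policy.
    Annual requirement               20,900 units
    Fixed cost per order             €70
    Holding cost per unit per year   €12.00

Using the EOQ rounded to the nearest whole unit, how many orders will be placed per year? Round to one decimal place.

42.3 orders per year

Q* = √(2·D·S / H) = √(2·20,900·70 / 12) = √243,833.3 ≈ 493.79 → Q = 494
N = D/Q = 20,900/494 ≈ 42.308 orders/yr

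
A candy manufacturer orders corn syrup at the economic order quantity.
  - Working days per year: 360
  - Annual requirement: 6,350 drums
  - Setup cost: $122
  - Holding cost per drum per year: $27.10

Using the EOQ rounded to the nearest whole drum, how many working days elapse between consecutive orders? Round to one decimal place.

2DS/H = 2·6,350·122/27.1 = 57,173.43
EOQ = √57,173.43 ≈ 239.11 → Q = 239 drums
Days between orders = 360 / (D/Q) = 360 / 26.569 ≈ 13.550

13.5 days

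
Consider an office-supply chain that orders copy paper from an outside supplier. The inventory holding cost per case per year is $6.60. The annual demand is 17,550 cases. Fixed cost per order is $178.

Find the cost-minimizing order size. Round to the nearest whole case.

Optimal lot size Q* = (2 × 17,550 × $178 / $6.6)^½ ≈ 972.95

973 cases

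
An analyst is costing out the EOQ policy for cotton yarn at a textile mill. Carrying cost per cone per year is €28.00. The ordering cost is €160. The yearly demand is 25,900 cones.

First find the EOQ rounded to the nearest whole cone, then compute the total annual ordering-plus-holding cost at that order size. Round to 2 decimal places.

2DS/H = 2·25,900·160/28 = 296,000.00
EOQ = √296,000.00 ≈ 544.06 → Q = 544 cones
Orders/yr = 25,900/544 = 47.610; ordering cost = 47.610 × €160 = €7,617.65
Average inventory = 544/2 = 272; holding cost = 272 × €28 = €7,616.00
Total = €7,617.65 + €7,616.00 = €15,233.65

€15,233.65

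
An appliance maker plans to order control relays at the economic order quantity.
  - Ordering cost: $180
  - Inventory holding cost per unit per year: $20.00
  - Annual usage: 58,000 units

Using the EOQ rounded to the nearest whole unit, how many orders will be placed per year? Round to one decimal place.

2DS/H = 2·58,000·180/20 = 1,044,000.00
EOQ = √1,044,000.00 ≈ 1,021.76 → Q = 1,022
Orders per year = D/Q = 58,000 / 1,022 = 56.751

56.8 orders per year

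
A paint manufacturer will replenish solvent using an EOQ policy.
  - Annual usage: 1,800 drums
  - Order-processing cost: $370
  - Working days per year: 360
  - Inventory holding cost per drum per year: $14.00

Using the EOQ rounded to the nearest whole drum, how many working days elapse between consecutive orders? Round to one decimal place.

2DS/H = 2·1,800·370/14 = 95,142.86
EOQ = √95,142.86 ≈ 308.45 → Q = 308 drums
Cycle time = (working days × Q)/D = (360 × 308) / 1,800 = 61.600 days

61.6 days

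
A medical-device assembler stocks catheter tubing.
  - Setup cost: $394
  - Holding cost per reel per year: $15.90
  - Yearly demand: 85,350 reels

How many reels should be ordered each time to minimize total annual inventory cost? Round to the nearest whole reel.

2,057 reels

Q* = √(2·D·S / H) = √(2·85,350·394 / 15.9) = √4,229,924.5 ≈ 2,056.68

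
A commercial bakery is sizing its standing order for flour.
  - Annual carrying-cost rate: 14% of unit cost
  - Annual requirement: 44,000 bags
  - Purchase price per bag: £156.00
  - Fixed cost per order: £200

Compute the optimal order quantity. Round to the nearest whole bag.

Carrying cost H = £156 × 14% = £21.8400/bag/yr
Q* = √(2·D·S / H) = √(2·44,000·200 / 21.84) = √805,860.8 ≈ 897.70

898 bags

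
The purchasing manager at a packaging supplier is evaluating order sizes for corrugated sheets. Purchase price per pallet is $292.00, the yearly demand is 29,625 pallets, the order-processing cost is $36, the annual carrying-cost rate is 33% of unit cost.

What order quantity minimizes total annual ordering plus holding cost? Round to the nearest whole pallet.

149 pallets

Holding cost per pallet per year: H = 33% × $292 = $96.3600
EOQ = √(2DS/H) = √(2 × 29,625 × 36 / 96.36)
    = √(22,135.74) ≈ 148.78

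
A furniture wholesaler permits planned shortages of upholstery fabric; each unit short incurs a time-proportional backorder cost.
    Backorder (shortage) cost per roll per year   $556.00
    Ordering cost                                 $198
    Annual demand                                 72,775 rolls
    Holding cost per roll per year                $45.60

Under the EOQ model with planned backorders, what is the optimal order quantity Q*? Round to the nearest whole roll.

827 rolls

Q* = √(2DS/H) · √((H + b)/b)
   = √(2 × 72,775 × 198 / 45.6) · √((45.6 + 556) / 556)
   = 794.980 × 1.0402 ≈ 826.94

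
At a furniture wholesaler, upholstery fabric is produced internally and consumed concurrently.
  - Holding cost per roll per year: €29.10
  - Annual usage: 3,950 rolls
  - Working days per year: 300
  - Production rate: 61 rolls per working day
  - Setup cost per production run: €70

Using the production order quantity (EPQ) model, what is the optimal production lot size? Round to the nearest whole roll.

156 rolls

Daily demand d = 3,950/300 = 13.167; p = 61; 1 − d/p = 0.78415
EPQ = √(2DS / (H(1 − d/p)))
    = √(2 × 3,950 × 70 / (29.1 × 0.78415)) ≈ 155.67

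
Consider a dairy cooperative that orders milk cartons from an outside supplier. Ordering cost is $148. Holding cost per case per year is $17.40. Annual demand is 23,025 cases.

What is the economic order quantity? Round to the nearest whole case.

626 cases

Optimal lot size Q* = (2 × 23,025 × $148 / $17.4)^½ ≈ 625.85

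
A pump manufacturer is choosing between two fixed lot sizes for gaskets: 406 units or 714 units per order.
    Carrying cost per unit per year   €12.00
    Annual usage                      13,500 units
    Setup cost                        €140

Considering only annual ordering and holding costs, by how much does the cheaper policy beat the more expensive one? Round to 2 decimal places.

€160.11

Annual cost at Q: ordering D·S/Q plus holding Q·H/2.
TC(406) = (13,500/406)×140 + (406/2)×12 = €7,091.17
TC(714) = (13,500/714)×140 + (714/2)×12 = €6,931.06
Cheaper: Q = 714.  Difference = €160.11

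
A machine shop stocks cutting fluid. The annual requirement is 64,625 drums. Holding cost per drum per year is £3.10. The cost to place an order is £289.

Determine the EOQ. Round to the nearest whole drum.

EOQ = √(2DS/H) = √(2 × 64,625 × 289 / 3.1)
    = √(12,049,435.48) ≈ 3,471.23

3,471 drums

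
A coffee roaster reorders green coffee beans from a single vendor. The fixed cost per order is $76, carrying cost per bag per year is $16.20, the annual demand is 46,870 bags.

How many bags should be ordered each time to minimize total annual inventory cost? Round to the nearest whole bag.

663 bags

Q* = √(2·D·S / H) = √(2·46,870·76 / 16.2) = √439,767.9 ≈ 663.15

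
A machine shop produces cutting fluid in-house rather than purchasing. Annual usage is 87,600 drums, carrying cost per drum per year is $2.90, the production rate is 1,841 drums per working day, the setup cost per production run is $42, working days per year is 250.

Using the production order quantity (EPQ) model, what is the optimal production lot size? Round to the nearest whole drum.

1,770 drums

d = 87,600/250 = 350.4000 drums/day;  effective holding cost H(1 − d/p) = 2.9·(1 − 350.4000/1841) = 2.34804
Q* = √(2DS / H_eff) = √(2·87,600·42 / 2.34804) ≈ 1,770.27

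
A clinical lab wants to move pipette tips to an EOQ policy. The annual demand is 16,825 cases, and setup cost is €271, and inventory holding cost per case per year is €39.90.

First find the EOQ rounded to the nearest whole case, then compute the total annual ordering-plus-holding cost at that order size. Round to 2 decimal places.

€19,074.96

Q* = √(2·D·S / H) = √(2·16,825·271 / 39.9) = √228,550.1 ≈ 478.07 → Q = 478 cases
Orders/yr = 16,825/478 = 35.199; ordering cost = 35.199 × €271 = €9,538.86
Average inventory = 478/2 = 239; holding cost = 239 × €39.9 = €9,536.10
Total = €9,538.86 + €9,536.10 = €19,074.96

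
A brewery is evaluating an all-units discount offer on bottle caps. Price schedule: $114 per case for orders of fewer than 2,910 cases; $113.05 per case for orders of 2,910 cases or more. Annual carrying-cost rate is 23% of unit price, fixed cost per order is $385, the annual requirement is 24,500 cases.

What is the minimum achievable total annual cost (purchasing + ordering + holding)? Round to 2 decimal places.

$2,810,798.59

H₁ = 23%×$114 = $26.2200;  H₂ = 23%×$113.05 = $26.0015
EOQ₁ = √(2×24,500×385/26.2200) = 848.23  (< 2,910, feasible at tier 1)
EOQ₂ = √(2×24,500×385/26.0015) = 851.78  (< 2,910 → use Q = 2,910 at tier-2 price)
TC(tier 1 (EOQ₁), Q≈848.2) = $2,815,240.51
TC(tier 2, Q≈2,910.0) = $2,810,798.59
Minimum at tier 2: $2,810,798.59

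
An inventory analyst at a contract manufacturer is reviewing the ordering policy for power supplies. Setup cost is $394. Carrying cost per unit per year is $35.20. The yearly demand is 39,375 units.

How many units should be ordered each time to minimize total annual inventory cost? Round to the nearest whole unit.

939 units

2DS/H = 2·39,375·394/35.2 = 881,463.07
EOQ = √881,463.07 ≈ 938.86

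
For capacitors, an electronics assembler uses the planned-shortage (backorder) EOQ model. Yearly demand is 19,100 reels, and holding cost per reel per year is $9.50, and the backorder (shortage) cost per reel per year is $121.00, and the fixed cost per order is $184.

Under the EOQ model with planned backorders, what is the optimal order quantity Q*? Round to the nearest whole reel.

Basic EOQ = √(2·19,100·184/9.5) = 860.159
Backorder adjustment √((H+b)/b) = √((9.5+121)/121) = 1.0385
Q* = 860.159 × 1.0385 ≈ 893.29

893 reels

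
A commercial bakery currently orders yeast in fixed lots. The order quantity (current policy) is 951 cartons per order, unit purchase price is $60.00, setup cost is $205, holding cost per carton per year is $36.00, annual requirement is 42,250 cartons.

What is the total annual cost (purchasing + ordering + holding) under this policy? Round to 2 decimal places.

$2,561,225.52

Orders/yr = 42,250/951 = 44.427; ordering cost = 44.427 × $205 = $9,107.52
Average inventory = 951/2 = 475.5; holding cost = 475.5 × $36 = $17,118.00
Purchase cost = D·C = 42,250 × 60 = $2,535,000.00
Total = $9,107.52 + $17,118.00 + $2,535,000.00 = $2,561,225.52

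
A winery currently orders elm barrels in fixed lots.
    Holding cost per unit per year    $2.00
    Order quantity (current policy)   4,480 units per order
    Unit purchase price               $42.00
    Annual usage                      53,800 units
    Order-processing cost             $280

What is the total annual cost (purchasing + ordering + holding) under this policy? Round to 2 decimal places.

Annual ordering cost = (D/Q)·S = (53,800/4,480) × 280 = $3,362.50
Annual holding cost  = (Q/2)·H = (4,480/2) × 2 = $4,480.00
Purchase cost = D·C = 53,800 × 42 = $2,259,600.00
Total = $3,362.50 + $4,480.00 + $2,259,600.00 = $2,267,442.50

$2,267,442.50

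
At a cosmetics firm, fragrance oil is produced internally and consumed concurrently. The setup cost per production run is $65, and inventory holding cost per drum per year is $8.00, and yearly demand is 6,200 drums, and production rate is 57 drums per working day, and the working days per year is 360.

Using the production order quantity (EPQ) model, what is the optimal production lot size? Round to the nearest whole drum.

Daily demand d = 6,200/360 = 17.222; p = 57; 1 − d/p = 0.69786
EPQ = √(2DS / (H(1 − d/p)))
    = √(2 × 6,200 × 65 / (8 × 0.69786)) ≈ 379.96

380 drums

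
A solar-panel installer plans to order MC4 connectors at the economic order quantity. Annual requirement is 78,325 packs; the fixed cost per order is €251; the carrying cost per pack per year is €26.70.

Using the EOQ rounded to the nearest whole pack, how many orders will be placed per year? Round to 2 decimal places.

Optimal lot size Q* = (2 × 78,325 × €251 / €26.7)^½ ≈ 1,213.52 → Q = 1,214
N = D/Q = 78,325/1,214 ≈ 64.518 orders/yr

64.52 orders per year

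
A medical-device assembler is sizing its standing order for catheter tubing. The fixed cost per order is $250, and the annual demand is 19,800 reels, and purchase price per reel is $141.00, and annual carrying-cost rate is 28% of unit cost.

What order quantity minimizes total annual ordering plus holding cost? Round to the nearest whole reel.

501 reels

H = i·C = 0.28 × $141 = $39.4800 per reel-year
Q* = √(2·D·S / H) = √(2·19,800·250 / 39.48) = √250,759.9 ≈ 500.76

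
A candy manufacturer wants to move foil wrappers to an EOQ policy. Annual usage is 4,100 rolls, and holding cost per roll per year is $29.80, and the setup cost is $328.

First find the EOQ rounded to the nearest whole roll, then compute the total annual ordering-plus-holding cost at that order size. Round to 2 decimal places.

$8,952.67

Optimal lot size Q* = (2 × 4,100 × $328 / $29.8)^½ ≈ 300.42 → Q = 300 rolls
Annual ordering cost = (D/Q)·S = (4,100/300) × 328 = $4,482.67
Annual holding cost  = (Q/2)·H = (300/2) × 29.8 = $4,470.00
Total = $4,482.67 + $4,470.00 = $8,952.67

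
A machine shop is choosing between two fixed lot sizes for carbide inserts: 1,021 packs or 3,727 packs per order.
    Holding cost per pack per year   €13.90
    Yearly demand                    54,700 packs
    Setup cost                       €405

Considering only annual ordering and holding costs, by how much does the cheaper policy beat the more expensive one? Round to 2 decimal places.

Annual cost at Q: ordering D·S/Q plus holding Q·H/2.
TC(1,021) = (54,700/1,021)×405 + (1,021/2)×13.9 = €28,793.80
TC(3,727) = (54,700/3,727)×405 + (3,727/2)×13.9 = €31,846.71
|ΔTC| = |€28,793.80 − €31,846.71| = €3,052.91

€3,052.91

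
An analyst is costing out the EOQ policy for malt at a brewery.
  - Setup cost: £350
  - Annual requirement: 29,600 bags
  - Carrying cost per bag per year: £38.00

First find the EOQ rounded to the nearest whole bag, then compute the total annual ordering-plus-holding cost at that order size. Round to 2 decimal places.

Q* = √(2·D·S / H) = √(2·29,600·350 / 38) = √545,263.2 ≈ 738.42 → Q = 738 bags
Ordering: D/Q × S = 29,600/738 × £350 = £14,037.94
Holding:  Q/2 × H = 738/2 × £38 = £14,022.00
Total = £14,037.94 + £14,022.00 = £28,059.94

£28,059.94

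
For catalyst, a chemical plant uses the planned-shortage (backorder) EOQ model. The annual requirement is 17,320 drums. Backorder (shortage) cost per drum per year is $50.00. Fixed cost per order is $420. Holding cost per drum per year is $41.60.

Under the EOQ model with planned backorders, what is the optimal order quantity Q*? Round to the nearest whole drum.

800 drums

Basic EOQ = √(2·17,320·420/41.6) = 591.380
Backorder adjustment √((H+b)/b) = √((41.6+50)/50) = 1.3535
Q* = 591.380 × 1.3535 ≈ 800.44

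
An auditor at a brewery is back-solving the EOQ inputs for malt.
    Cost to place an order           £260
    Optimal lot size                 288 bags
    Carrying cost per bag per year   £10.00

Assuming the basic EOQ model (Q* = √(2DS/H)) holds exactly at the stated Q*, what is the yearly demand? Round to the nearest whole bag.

1,595 bags per year

Since Q* = (2DS/H)^½, squaring gives Q*²·H = 2DS.
D = Q²H / (2S) = 288² × 10 / (2 × 260) = 1,595.08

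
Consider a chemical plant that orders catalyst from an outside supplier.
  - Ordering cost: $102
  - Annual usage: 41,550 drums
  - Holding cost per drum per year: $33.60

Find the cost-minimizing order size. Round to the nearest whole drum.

2DS/H = 2·41,550·102/33.6 = 252,267.86
EOQ = √252,267.86 ≈ 502.26

502 drums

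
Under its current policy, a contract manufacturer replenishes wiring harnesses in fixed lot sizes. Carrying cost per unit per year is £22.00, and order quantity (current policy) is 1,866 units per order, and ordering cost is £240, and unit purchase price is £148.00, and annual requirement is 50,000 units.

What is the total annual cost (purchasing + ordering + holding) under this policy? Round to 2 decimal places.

Orders/yr = 50,000/1,866 = 26.795; ordering cost = 26.795 × £240 = £6,430.87
Average inventory = 1,866/2 = 933; holding cost = 933 × £22 = £20,526.00
Purchase cost = D·C = 50,000 × 148 = £7,400,000.00
Total = £6,430.87 + £20,526.00 + £7,400,000.00 = £7,426,956.87

£7,426,956.87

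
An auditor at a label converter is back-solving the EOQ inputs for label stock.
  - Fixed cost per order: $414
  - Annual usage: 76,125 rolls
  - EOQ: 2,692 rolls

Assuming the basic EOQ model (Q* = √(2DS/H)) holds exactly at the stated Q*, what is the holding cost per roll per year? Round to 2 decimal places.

$8.70

EOQ relation: Q² = 2DS/H, so rearrange for the unknown.
H = 2DS / Q² = 2 × 76,125 × 414 / 2,692² = 8.6978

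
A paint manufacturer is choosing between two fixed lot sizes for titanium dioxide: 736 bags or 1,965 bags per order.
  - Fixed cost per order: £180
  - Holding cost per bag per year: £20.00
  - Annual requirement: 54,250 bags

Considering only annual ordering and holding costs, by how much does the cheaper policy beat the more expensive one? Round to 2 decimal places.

Annual cost at Q: ordering D·S/Q plus holding Q·H/2.
TC(736) = (54,250/736)×180 + (736/2)×20 = £20,627.66
TC(1,965) = (54,250/1,965)×180 + (1,965/2)×20 = £24,619.47
|ΔTC| = |£20,627.66 − £24,619.47| = £3,991.80

£3,991.80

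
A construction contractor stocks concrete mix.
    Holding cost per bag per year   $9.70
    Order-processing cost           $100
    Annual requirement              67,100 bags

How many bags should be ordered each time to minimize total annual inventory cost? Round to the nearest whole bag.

EOQ = √(2DS/H) = √(2 × 67,100 × 100 / 9.7)
    = √(1,383,505.15) ≈ 1,176.22

1,176 bags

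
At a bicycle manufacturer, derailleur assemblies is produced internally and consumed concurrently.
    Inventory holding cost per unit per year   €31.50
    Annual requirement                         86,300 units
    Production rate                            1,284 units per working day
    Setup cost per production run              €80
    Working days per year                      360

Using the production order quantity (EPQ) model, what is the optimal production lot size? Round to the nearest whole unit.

d = 86,300/360 = 239.7222 units/day;  effective holding cost H(1 − d/p) = 31.5·(1 − 239.7222/1284) = 25.61896
Q* = √(2DS / H_eff) = √(2·86,300·80 / 25.61896) ≈ 734.15

734 units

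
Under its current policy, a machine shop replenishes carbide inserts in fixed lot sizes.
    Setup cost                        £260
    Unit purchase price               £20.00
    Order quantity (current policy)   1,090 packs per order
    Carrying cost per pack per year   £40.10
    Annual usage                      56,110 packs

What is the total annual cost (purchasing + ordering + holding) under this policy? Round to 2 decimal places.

Orders/yr = 56,110/1,090 = 51.477; ordering cost = 51.477 × £260 = £13,384.04
Average inventory = 1,090/2 = 545; holding cost = 545 × £40.1 = £21,854.50
Purchase cost = D·C = 56,110 × 20 = £1,122,200.00
Total = £13,384.04 + £21,854.50 + £1,122,200.00 = £1,157,438.54

£1,157,438.54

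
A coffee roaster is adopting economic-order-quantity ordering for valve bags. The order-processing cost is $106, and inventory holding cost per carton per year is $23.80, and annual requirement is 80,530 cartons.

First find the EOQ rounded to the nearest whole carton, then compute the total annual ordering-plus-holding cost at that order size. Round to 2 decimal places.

Optimal lot size Q* = (2 × 80,530 × $106 / $23.8)^½ ≈ 846.95 → Q = 847 cartons
Annual ordering cost = (D/Q)·S = (80,530/847) × 106 = $10,078.13
Annual holding cost  = (Q/2)·H = (847/2) × 23.8 = $10,079.30
Total = $10,078.13 + $10,079.30 = $20,157.43

$20,157.43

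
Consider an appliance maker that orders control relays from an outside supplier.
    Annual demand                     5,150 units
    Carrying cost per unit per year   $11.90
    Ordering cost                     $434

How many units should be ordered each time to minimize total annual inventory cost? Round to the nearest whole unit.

EOQ = √(2DS/H) = √(2 × 5,150 × 434 / 11.9)
    = √(375,647.06) ≈ 612.90

613 units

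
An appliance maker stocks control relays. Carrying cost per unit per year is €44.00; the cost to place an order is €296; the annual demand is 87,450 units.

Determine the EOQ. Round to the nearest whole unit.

1,085 units

Optimal lot size Q* = (2 × 87,450 × €296 / €44)^½ ≈ 1,084.71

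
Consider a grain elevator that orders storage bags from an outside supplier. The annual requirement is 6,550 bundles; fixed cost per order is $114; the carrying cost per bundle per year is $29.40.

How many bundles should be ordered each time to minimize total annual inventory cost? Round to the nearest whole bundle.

Optimal lot size Q* = (2 × 6,550 × $114 / $29.4)^½ ≈ 225.38

225 bundles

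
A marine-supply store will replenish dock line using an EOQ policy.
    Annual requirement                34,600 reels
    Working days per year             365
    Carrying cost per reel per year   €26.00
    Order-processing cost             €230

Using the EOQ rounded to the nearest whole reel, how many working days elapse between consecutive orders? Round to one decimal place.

8.2 days

Q* = √(2·D·S / H) = √(2·34,600·230 / 26) = √612,153.8 ≈ 782.40 → Q = 782 reels
Cycle time = (working days × Q)/D = (365 × 782) / 34,600 = 8.249 days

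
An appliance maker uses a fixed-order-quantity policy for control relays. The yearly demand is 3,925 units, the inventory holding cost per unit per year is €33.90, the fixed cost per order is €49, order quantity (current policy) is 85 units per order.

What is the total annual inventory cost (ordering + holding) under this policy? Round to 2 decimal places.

€3,703.40

Orders/yr = 3,925/85 = 46.176; ordering cost = 46.176 × €49 = €2,262.65
Average inventory = 85/2 = 42.5; holding cost = 42.5 × €33.9 = €1,440.75
Total = €2,262.65 + €1,440.75 = €3,703.40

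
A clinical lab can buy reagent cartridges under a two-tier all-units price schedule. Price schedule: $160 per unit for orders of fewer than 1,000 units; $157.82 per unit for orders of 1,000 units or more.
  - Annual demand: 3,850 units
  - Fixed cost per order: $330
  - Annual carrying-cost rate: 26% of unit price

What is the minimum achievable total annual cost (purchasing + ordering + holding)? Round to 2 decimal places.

$626,281.32

H₁ = 26%×$160 = $41.6000;  H₂ = 26%×$157.82 = $41.0332
EOQ₁ = √(2×3,850×330/41.6000) = 247.15  (< 1,000, feasible at tier 1)
EOQ₂ = √(2×3,850×330/41.0332) = 248.85  (< 1,000 → use Q = 1,000 at tier-2 price)
TC(tier 1 (EOQ₁), Q≈247.1) = $626,281.32
TC(tier 2, Q≈1,000.0) = $629,394.10
Minimum at tier 1 (EOQ₁): $626,281.32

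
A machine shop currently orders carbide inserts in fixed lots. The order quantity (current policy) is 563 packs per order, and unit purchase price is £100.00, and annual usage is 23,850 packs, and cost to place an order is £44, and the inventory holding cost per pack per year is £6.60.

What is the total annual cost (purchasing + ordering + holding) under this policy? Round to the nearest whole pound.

£2,388,722

Orders/yr = 23,850/563 = 42.362; ordering cost = 42.362 × £44 = £1,863.94
Average inventory = 563/2 = 281.5; holding cost = 281.5 × £6.6 = £1,857.90
Purchase cost = D·C = 23,850 × 100 = £2,385,000.00
Total = £1,863.94 + £1,857.90 + £2,385,000.00 = £2,388,721.84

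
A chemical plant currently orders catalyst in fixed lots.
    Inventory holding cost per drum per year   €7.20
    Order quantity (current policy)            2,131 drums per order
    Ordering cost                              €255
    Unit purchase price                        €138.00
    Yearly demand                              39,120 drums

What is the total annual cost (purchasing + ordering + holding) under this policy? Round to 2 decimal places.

Ordering: D/Q × S = 39,120/2,131 × €255 = €4,681.18
Holding:  Q/2 × H = 2,131/2 × €7.2 = €7,671.60
Purchase cost = D·C = 39,120 × 138 = €5,398,560.00
Total = €4,681.18 + €7,671.60 + €5,398,560.00 = €5,410,912.78

€5,410,912.78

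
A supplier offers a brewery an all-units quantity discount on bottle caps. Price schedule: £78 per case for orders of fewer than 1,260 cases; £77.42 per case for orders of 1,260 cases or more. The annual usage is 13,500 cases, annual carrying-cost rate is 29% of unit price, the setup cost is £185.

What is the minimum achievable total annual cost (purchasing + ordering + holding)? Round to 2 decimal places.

H₁ = 29%×£78 = £22.6200;  H₂ = 29%×£77.42 = £22.4518
EOQ₁ = √(2×13,500×185/22.6200) = 469.92  (< 1,260, feasible at tier 1)
EOQ₂ = √(2×13,500×185/22.4518) = 471.67  (< 1,260 → use Q = 1,260 at tier-2 price)
TC(tier 1 (EOQ₁), Q≈469.9) = £1,063,629.53
TC(tier 2, Q≈1,260.0) = £1,061,296.78
Minimum at tier 2: £1,061,296.78

£1,061,296.78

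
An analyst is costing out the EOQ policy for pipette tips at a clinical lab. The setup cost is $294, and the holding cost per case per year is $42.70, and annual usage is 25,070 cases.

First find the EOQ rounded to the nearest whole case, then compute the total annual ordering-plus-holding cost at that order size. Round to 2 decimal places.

$25,088.80

2DS/H = 2·25,070·294/42.7 = 345,226.23
EOQ = √345,226.23 ≈ 587.56 → Q = 588 cases
Ordering: D/Q × S = 25,070/588 × $294 = $12,535.00
Holding:  Q/2 × H = 588/2 × $42.7 = $12,553.80
Total = $12,535.00 + $12,553.80 = $25,088.80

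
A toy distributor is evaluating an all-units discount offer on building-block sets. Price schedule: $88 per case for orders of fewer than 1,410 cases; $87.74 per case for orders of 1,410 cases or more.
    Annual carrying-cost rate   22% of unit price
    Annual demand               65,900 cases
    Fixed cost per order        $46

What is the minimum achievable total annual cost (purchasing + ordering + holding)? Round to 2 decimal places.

H₁ = 22%×$88 = $19.3600;  H₂ = 22%×$87.74 = $19.3028
EOQ₁ = √(2×65,900×46/19.3600) = 559.61  (< 1,410, feasible at tier 1)
EOQ₂ = √(2×65,900×46/19.3028) = 560.44  (< 1,410 → use Q = 1,410 at tier-2 price)
TC(tier 1 (EOQ₁), Q≈559.6) = $5,810,034.01
TC(tier 2, Q≈1,410.0) = $5,797,824.40
Minimum at tier 2: $5,797,824.40

$5,797,824.40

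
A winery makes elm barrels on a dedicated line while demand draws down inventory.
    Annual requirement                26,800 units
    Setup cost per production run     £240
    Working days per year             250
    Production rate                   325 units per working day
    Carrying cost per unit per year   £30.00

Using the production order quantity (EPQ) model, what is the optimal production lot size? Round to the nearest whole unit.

800 units

d = 26,800/250 = 107.2000 units/day;  effective holding cost H(1 − d/p) = 30·(1 − 107.2000/325) = 20.10462
Q* = √(2DS / H_eff) = √(2·26,800·240 / 20.10462) ≈ 799.91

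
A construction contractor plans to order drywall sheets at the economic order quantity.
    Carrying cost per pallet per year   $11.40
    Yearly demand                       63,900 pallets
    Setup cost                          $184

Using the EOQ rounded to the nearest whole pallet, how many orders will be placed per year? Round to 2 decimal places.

EOQ = √(2DS/H) = √(2 × 63,900 × 184 / 11.4)
    = √(2,062,736.84) ≈ 1,436.22 → Q = 1,436
N = D/Q = 63,900/1,436 ≈ 44.499 orders/yr

44.50 orders per year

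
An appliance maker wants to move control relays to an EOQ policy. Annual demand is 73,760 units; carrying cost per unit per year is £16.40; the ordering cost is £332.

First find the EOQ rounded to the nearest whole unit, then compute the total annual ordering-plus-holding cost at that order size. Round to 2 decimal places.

EOQ = √(2DS/H) = √(2 × 73,760 × 332 / 16.4)
    = √(2,986,380.49) ≈ 1,728.11 → Q = 1,728 units
Annual ordering cost = (D/Q)·S = (73,760/1,728) × 332 = £14,171.48
Annual holding cost  = (Q/2)·H = (1,728/2) × 16.4 = £14,169.60
Total = £14,171.48 + £14,169.60 = £28,341.08

£28,341.08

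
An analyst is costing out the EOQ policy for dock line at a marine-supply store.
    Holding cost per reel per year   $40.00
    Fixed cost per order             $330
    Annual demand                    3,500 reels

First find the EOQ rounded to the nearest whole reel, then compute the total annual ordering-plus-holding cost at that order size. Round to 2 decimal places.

$9,612.50

Q* = √(2·D·S / H) = √(2·3,500·330 / 40) = √57,750.0 ≈ 240.31 → Q = 240 reels
Annual ordering cost = (D/Q)·S = (3,500/240) × 330 = $4,812.50
Annual holding cost  = (Q/2)·H = (240/2) × 40 = $4,800.00
Total = $4,812.50 + $4,800.00 = $9,612.50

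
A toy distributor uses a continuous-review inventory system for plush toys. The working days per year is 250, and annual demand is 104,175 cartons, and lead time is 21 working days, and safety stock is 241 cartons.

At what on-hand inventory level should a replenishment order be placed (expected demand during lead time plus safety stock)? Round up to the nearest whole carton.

8,992 cartons

Daily demand d = 104,175 / 250 = 416.700 cartons/day
Demand during lead time = 416.700 × 21 = 8,750.70
Reorder point = 8,750.70 + 241 = 8,991.70 → round up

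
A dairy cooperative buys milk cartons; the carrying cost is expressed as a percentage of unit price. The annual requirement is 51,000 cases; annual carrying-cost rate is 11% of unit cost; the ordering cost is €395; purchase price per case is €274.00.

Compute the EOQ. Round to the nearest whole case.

Carrying cost H = €274 × 11% = €30.1400/case/yr
Optimal lot size Q* = (2 × 51,000 × €395 / €30.14)^½ ≈ 1,156.18

1,156 cases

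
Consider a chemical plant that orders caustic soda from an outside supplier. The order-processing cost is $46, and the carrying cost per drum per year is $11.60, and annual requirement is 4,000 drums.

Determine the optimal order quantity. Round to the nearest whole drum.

2DS/H = 2·4,000·46/11.6 = 31,724.14
EOQ = √31,724.14 ≈ 178.11

178 drums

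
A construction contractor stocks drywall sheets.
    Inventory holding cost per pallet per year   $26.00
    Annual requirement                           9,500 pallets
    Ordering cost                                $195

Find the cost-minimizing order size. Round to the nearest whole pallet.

Optimal lot size Q* = (2 × 9,500 × $195 / $26)^½ ≈ 377.49

377 pallets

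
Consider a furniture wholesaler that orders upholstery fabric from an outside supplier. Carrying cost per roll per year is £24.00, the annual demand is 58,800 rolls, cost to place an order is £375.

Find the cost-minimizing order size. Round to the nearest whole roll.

1,356 rolls

Q* = √(2·D·S / H) = √(2·58,800·375 / 24) = √1,837,500.0 ≈ 1,355.54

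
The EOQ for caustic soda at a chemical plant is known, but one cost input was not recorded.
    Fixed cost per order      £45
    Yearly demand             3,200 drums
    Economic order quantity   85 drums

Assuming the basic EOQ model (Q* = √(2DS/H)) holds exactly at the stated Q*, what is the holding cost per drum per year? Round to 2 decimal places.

£39.86

Since Q* = (2DS/H)^½, squaring gives Q*²·H = 2DS.
H = 2DS / Q² = 2 × 3,200 × 45 / 85² = 39.8616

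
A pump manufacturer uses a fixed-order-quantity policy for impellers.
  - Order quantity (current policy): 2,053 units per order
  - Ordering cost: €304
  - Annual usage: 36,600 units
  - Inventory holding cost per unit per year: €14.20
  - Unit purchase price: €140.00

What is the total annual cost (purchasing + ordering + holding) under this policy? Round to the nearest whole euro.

Ordering: D/Q × S = 36,600/2,053 × €304 = €5,419.58
Holding:  Q/2 × H = 2,053/2 × €14.2 = €14,576.30
Purchase cost = D·C = 36,600 × 140 = €5,124,000.00
Total = €5,419.58 + €14,576.30 + €5,124,000.00 = €5,143,995.88

€5,143,996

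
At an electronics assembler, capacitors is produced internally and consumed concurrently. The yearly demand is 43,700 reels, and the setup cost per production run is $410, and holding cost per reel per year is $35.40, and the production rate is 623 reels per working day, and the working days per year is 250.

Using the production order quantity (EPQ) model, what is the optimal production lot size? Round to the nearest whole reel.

d = 43,700/250 = 174.8000 reels/day;  effective holding cost H(1 − d/p) = 35.4·(1 − 174.8000/623) = 25.46754
Q* = √(2DS / H_eff) = √(2·43,700·410 / 25.46754) ≈ 1,186.19

1,186 reels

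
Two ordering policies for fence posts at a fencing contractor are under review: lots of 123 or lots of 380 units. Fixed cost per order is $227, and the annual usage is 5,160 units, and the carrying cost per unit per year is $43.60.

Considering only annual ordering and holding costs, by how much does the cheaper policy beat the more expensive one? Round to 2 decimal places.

$837.91

For each Q, cost = (D/Q)·S + (Q/2)·H.
TC(123) = (5,160/123)×227 + (123/2)×43.6 = $12,204.33
TC(380) = (5,160/380)×227 + (380/2)×43.6 = $11,366.42
Cheaper: Q = 380.  Difference = $837.91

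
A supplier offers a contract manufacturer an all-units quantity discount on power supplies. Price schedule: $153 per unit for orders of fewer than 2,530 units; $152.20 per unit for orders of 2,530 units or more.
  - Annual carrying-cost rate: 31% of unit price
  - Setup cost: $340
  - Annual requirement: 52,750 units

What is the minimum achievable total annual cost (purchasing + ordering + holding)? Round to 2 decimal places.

$8,095,324.16

H₁ = 31%×$153 = $47.4300;  H₂ = 31%×$152.20 = $47.1820
EOQ₁ = √(2×52,750×340/47.4300) = 869.64  (< 2,530, feasible at tier 1)
EOQ₂ = √(2×52,750×340/47.1820) = 871.92  (< 2,530 → use Q = 2,530 at tier-2 price)
TC(tier 1 (EOQ₁), Q≈869.6) = $8,111,996.99
TC(tier 2, Q≈2,530.0) = $8,095,324.16
Minimum at tier 2: $8,095,324.16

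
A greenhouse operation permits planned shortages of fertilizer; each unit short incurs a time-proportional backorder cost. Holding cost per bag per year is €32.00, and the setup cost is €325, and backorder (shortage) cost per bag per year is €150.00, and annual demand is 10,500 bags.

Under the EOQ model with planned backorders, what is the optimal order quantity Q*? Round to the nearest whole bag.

509 bags

Basic EOQ = √(2·10,500·325/32) = 461.824
Backorder adjustment √((H+b)/b) = √((32+150)/150) = 1.1015
Q* = 461.824 × 1.1015 ≈ 508.71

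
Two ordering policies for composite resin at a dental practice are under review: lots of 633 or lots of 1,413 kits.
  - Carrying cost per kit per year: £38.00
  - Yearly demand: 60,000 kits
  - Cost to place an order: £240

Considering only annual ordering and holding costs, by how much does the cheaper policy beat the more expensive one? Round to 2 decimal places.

£2,262.27

Annual cost at Q: ordering D·S/Q plus holding Q·H/2.
TC(633) = (60,000/633)×240 + (633/2)×38 = £34,775.82
TC(1,413) = (60,000/1,413)×240 + (1,413/2)×38 = £37,038.08
Cheaper: Q = 633.  Difference = £2,262.27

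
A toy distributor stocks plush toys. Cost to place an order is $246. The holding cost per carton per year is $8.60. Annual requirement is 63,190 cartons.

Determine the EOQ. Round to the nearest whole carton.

1,901 cartons

2DS/H = 2·63,190·246/8.6 = 3,615,055.81
EOQ = √3,615,055.81 ≈ 1,901.33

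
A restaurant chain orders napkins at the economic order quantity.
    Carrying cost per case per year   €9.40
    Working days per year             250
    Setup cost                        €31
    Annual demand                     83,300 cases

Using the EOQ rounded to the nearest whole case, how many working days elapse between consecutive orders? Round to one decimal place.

2.2 days

2DS/H = 2·83,300·31/9.4 = 549,425.53
EOQ = √549,425.53 ≈ 741.23 → Q = 741 cases
Cycle time = (working days × Q)/D = (250 × 741) / 83,300 = 2.224 days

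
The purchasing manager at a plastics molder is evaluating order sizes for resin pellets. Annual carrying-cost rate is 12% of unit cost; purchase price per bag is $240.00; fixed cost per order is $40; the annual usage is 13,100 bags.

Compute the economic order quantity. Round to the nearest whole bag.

H = i·C = 0.12 × $240 = $28.8000 per bag-year
Optimal lot size Q* = (2 × 13,100 × $40 / $28.8)^½ ≈ 190.76

191 bags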